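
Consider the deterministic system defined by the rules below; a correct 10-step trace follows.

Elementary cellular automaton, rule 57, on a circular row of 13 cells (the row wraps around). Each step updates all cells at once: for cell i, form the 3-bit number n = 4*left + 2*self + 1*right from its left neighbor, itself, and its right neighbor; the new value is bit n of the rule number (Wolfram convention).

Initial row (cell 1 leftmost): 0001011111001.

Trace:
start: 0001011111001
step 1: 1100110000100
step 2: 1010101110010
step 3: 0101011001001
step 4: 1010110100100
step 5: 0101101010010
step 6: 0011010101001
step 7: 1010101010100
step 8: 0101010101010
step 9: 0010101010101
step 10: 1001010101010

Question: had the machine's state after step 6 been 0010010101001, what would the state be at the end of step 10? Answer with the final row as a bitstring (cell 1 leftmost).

state after step 6 := 0010010101001
step 7: 1001001010100
step 8: 0100100101010
step 9: 0010010010101
step 10: 1001001001010

1001001001010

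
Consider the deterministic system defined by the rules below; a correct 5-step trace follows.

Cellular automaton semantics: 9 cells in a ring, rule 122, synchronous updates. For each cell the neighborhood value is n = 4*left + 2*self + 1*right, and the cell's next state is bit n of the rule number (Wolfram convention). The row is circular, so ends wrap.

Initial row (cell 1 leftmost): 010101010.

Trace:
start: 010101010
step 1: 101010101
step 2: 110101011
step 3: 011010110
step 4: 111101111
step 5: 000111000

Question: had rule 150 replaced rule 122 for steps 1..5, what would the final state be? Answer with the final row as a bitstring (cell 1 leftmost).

001101100

(re-executing steps 1..5 under rule 150; state before step 1: 010101010)
step 1: 110101011
step 2: 100101001
step 3: 011101110
step 4: 101000101
step 5: 001101100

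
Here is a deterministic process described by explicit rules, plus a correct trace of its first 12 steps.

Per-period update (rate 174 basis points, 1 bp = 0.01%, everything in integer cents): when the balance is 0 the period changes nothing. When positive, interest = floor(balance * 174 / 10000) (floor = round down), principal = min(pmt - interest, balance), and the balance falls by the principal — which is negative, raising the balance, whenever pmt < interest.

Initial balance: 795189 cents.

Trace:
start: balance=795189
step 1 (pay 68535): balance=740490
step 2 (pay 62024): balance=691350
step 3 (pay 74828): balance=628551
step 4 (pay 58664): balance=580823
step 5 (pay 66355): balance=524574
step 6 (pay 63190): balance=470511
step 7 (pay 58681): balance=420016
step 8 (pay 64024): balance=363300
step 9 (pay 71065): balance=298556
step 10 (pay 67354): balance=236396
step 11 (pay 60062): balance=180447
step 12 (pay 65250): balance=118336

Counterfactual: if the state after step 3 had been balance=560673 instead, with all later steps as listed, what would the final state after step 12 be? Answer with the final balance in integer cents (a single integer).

state after step 3 := balance=560673
step 4 (pay 58664): balance=511764
step 5 (pay 66355): balance=454313
step 6 (pay 63190): balance=399028
step 7 (pay 58681): balance=347290
step 8 (pay 64024): balance=289308
step 9 (pay 71065): balance=223276
step 10 (pay 67354): balance=159807
step 11 (pay 60062): balance=102525
step 12 (pay 65250): balance=39058

39058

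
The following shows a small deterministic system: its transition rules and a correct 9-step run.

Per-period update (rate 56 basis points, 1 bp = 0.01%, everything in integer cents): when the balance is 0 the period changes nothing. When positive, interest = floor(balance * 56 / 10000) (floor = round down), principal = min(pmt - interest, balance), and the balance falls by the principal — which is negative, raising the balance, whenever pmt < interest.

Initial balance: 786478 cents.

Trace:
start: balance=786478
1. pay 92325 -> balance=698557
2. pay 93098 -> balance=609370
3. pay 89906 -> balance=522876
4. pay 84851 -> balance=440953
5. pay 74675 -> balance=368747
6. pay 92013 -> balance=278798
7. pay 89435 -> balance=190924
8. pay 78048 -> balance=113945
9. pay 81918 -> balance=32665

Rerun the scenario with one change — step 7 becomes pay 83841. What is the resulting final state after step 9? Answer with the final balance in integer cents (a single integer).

(re-executing from step 7 with the substitution; state before step 7: balance=278798)
7. pay 83841 -> balance=196518
8. pay 78048 -> balance=119570
9. pay 81918 -> balance=38321

38321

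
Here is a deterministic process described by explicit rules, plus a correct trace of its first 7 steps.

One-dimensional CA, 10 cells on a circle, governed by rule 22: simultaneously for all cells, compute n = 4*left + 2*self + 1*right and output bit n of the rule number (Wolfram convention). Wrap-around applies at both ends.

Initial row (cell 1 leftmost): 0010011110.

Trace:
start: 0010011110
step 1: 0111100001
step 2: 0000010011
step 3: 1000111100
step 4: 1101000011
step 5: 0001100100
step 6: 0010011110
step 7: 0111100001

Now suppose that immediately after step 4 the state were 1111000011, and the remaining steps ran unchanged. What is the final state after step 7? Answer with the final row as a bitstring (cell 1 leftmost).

state after step 4 := 1111000011
step 5: 0000100100
step 6: 0001111110
step 7: 0010000001

0010000001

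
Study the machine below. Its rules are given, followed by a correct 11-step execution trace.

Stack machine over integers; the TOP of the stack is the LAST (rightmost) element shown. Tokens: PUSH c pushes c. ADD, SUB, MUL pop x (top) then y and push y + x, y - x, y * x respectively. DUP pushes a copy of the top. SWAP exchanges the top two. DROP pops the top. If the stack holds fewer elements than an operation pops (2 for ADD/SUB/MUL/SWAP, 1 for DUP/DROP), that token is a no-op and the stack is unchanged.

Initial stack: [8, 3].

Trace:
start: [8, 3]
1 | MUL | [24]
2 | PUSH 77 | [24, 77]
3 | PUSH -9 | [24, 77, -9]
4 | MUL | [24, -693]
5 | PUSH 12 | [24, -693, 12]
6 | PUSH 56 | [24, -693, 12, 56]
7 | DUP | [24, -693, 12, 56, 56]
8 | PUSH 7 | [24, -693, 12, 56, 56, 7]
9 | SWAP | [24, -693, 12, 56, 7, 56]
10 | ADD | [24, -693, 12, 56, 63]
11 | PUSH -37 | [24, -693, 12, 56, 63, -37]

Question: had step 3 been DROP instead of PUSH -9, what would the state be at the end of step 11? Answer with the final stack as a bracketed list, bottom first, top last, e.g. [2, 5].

(re-executing from step 3 with the substitution; state before step 3: [24, 77])
3 | DROP | [24]
4 | MUL | [24]
5 | PUSH 12 | [24, 12]
6 | PUSH 56 | [24, 12, 56]
7 | DUP | [24, 12, 56, 56]
8 | PUSH 7 | [24, 12, 56, 56, 7]
9 | SWAP | [24, 12, 56, 7, 56]
10 | ADD | [24, 12, 56, 63]
11 | PUSH -37 | [24, 12, 56, 63, -37]

[24, 12, 56, 63, -37]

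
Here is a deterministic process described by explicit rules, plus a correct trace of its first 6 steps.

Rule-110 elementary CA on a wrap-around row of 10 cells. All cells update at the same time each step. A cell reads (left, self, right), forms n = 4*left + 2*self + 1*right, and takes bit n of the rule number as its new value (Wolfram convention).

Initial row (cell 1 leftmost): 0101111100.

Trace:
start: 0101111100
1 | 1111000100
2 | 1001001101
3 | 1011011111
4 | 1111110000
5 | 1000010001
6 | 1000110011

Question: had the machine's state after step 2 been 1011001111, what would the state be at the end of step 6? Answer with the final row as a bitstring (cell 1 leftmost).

1111011110

state after step 2 := 1011001111
3 | 1111011000
4 | 1001111001
5 | 1011001011
6 | 1111011110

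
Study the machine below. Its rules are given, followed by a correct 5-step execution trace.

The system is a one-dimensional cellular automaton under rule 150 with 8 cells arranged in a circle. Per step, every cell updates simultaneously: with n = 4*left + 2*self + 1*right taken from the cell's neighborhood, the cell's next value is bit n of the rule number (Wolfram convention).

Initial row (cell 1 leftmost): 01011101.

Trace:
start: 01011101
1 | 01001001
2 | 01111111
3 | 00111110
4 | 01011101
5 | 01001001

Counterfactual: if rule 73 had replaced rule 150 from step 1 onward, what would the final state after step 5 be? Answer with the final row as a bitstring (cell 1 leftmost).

(re-executing steps 1..5 under rule 73; state before step 1: 01011101)
1 | 00010100
2 | 11000001
3 | 01011101
4 | 00010100
5 | 11000001

11000001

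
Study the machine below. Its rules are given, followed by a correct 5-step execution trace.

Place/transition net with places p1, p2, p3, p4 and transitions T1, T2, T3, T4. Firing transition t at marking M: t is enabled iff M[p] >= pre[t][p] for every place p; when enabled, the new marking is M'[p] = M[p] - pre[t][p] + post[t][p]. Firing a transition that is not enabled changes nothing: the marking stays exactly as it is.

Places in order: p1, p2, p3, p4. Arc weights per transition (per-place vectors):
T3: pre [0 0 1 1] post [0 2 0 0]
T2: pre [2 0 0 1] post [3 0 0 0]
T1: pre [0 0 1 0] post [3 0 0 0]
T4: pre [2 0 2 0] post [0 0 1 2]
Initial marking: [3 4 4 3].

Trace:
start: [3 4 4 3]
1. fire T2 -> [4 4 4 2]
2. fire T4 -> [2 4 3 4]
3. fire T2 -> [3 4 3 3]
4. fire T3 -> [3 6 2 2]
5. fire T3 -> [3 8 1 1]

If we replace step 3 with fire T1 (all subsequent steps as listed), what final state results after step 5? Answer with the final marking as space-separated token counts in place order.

(re-executing from step 3 with the substitution; state before step 3: [2 4 3 4])
3. fire T1 -> [5 4 2 4]
4. fire T3 -> [5 6 1 3]
5. fire T3 -> [5 8 0 2]

5 8 0 2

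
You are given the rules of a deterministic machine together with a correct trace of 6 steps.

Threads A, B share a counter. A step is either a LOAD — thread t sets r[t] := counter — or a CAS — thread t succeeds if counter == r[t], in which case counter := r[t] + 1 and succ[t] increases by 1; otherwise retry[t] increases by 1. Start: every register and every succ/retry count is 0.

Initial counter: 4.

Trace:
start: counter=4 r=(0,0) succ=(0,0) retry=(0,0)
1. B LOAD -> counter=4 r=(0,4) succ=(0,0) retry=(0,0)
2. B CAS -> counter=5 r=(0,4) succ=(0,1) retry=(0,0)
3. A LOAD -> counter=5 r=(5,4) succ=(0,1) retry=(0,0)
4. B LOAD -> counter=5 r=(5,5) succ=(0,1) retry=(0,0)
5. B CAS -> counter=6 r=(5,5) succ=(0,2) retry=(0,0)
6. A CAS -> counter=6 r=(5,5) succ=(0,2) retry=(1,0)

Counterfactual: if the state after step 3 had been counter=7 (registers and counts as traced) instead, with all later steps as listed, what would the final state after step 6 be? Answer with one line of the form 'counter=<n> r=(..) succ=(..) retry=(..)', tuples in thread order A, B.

state after step 3 := counter=7 r=(5,4) succ=(0,1) retry=(0,0)
4. B LOAD -> counter=7 r=(5,7) succ=(0,1) retry=(0,0)
5. B CAS -> counter=8 r=(5,7) succ=(0,2) retry=(0,0)
6. A CAS -> counter=8 r=(5,7) succ=(0,2) retry=(1,0)

counter=8 r=(5,7) succ=(0,2) retry=(1,0)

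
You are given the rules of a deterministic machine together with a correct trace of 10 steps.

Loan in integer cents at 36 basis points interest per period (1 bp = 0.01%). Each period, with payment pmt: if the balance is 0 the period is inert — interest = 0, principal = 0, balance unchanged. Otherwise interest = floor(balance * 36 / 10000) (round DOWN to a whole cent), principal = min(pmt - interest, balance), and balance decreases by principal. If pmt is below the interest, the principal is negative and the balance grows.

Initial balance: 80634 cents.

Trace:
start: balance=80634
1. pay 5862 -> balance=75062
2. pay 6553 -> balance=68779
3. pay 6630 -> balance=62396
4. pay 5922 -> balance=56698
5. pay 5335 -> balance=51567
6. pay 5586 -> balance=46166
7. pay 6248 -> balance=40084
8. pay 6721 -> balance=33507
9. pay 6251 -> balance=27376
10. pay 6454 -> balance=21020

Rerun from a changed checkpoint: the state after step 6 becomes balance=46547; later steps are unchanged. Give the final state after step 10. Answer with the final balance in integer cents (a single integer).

state after step 6 := balance=46547
7. pay 6248 -> balance=40466
8. pay 6721 -> balance=33890
9. pay 6251 -> balance=27761
10. pay 6454 -> balance=21406

21406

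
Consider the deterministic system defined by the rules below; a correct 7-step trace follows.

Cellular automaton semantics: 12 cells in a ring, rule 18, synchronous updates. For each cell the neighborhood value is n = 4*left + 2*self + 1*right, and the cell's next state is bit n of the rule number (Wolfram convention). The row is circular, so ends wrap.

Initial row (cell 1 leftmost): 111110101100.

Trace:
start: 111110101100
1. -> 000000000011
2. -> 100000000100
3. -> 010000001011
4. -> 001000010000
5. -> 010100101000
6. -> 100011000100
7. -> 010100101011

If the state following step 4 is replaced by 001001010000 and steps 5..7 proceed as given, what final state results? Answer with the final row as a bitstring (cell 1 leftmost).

state after step 4 := 001001010000
5. -> 010110001000
6. -> 100001010100
7. -> 010010000011

010010000011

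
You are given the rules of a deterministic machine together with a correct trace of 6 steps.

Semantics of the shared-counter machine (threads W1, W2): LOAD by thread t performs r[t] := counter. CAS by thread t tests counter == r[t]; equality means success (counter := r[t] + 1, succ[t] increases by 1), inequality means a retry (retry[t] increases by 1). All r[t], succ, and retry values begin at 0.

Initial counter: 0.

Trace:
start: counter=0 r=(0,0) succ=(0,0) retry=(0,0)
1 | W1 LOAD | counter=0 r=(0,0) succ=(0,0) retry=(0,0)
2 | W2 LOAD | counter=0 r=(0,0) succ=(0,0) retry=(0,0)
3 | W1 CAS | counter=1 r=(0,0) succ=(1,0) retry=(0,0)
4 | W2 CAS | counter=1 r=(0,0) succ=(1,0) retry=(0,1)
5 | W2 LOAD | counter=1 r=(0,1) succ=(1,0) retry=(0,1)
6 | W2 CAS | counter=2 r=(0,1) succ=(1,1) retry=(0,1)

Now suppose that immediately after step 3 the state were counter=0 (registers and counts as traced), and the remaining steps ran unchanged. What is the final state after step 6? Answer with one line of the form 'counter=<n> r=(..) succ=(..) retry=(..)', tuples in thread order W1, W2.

counter=2 r=(0,1) succ=(1,2) retry=(0,0)

state after step 3 := counter=0 r=(0,0) succ=(1,0) retry=(0,0)
4 | W2 CAS | counter=1 r=(0,0) succ=(1,1) retry=(0,0)
5 | W2 LOAD | counter=1 r=(0,1) succ=(1,1) retry=(0,0)
6 | W2 CAS | counter=2 r=(0,1) succ=(1,2) retry=(0,0)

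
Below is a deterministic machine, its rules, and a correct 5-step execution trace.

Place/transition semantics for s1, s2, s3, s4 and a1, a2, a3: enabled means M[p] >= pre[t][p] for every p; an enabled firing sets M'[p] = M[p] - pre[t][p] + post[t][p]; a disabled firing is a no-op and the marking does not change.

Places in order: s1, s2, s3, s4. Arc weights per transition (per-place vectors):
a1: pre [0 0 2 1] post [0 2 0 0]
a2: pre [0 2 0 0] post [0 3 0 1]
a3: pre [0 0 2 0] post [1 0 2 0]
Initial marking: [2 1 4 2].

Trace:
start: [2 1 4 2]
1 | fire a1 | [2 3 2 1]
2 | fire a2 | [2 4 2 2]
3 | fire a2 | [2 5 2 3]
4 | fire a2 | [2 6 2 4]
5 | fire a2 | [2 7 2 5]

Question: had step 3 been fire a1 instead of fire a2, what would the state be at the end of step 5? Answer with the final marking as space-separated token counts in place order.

(re-executing from step 3 with the substitution; state before step 3: [2 4 2 2])
3 | fire a1 | [2 6 0 1]
4 | fire a2 | [2 7 0 2]
5 | fire a2 | [2 8 0 3]

2 8 0 3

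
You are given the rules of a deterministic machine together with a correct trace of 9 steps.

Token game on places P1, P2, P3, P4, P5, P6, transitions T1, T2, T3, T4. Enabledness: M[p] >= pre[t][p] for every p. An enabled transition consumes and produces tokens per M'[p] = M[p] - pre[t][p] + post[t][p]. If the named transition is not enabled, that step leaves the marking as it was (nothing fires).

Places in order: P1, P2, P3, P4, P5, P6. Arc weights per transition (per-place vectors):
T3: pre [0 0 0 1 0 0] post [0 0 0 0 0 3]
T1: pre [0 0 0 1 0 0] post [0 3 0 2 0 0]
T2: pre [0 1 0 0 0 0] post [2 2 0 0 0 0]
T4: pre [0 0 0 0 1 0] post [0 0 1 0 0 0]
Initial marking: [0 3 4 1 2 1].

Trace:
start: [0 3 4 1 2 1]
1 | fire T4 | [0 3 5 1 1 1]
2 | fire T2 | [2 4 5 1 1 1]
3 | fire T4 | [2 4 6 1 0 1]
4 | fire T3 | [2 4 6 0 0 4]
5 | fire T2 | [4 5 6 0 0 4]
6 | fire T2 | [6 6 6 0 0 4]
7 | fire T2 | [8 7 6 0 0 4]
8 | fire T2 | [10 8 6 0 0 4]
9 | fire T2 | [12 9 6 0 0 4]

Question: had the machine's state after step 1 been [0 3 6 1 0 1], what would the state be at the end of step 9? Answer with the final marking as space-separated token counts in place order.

state after step 1 := [0 3 6 1 0 1]
2 | fire T2 | [2 4 6 1 0 1]
3 | fire T4 | [2 4 6 1 0 1]
4 | fire T3 | [2 4 6 0 0 4]
5 | fire T2 | [4 5 6 0 0 4]
6 | fire T2 | [6 6 6 0 0 4]
7 | fire T2 | [8 7 6 0 0 4]
8 | fire T2 | [10 8 6 0 0 4]
9 | fire T2 | [12 9 6 0 0 4]

12 9 6 0 0 4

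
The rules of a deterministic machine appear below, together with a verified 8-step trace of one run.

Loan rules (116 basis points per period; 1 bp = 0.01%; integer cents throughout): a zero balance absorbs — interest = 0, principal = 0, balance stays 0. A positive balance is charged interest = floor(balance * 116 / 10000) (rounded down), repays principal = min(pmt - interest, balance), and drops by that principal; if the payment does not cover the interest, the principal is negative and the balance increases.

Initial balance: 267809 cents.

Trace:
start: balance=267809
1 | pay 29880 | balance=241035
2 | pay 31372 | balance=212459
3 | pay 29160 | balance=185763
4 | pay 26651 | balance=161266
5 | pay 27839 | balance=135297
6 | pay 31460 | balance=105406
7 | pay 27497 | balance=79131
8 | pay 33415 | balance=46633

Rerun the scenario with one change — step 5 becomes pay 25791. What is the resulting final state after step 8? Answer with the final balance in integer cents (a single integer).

(re-executing from step 5 with the substitution; state before step 5: balance=161266)
5 | pay 25791 | balance=137345
6 | pay 31460 | balance=107478
7 | pay 27497 | balance=81227
8 | pay 33415 | balance=48754

48754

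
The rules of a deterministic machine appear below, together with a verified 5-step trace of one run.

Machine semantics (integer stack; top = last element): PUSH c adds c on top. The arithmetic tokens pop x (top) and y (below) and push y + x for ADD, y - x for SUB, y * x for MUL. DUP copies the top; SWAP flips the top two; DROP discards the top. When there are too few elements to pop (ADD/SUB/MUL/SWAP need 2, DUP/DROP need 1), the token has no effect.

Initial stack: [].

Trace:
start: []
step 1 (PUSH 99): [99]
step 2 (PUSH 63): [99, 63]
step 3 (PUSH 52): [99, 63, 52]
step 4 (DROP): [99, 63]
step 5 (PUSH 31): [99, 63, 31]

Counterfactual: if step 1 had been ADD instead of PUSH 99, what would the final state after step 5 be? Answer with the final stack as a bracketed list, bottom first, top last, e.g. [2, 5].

(re-executing from step 1 with the substitution; state before step 1: [])
step 1 (ADD): []
step 2 (PUSH 63): [63]
step 3 (PUSH 52): [63, 52]
step 4 (DROP): [63]
step 5 (PUSH 31): [63, 31]

[63, 31]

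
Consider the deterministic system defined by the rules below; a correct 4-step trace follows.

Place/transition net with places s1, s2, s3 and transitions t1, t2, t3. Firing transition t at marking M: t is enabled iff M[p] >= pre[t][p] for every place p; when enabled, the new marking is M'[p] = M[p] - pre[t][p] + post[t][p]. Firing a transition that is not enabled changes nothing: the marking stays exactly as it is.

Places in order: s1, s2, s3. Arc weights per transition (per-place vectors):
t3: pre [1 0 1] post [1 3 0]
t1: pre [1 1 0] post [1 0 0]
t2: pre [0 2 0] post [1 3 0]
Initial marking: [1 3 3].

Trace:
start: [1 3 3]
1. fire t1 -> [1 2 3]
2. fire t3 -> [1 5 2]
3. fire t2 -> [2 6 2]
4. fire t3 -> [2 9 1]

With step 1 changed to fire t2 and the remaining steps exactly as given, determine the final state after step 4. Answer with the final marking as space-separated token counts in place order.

3 11 1

(re-executing from step 1 with the substitution; state before step 1: [1 3 3])
1. fire t2 -> [2 4 3]
2. fire t3 -> [2 7 2]
3. fire t2 -> [3 8 2]
4. fire t3 -> [3 11 1]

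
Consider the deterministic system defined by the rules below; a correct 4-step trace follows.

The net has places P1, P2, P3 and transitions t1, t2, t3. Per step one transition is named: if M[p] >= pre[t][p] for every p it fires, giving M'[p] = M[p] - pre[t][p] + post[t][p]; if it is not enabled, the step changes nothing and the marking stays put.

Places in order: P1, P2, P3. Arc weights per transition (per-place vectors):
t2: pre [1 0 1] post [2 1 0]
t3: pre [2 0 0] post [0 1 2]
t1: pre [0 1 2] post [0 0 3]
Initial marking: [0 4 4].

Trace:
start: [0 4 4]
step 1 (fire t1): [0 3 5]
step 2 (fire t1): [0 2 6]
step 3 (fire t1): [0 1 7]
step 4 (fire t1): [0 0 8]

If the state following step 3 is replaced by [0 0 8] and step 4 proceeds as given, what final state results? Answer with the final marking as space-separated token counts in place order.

0 0 8

state after step 3 := [0 0 8]
step 4 (fire t1): [0 0 8]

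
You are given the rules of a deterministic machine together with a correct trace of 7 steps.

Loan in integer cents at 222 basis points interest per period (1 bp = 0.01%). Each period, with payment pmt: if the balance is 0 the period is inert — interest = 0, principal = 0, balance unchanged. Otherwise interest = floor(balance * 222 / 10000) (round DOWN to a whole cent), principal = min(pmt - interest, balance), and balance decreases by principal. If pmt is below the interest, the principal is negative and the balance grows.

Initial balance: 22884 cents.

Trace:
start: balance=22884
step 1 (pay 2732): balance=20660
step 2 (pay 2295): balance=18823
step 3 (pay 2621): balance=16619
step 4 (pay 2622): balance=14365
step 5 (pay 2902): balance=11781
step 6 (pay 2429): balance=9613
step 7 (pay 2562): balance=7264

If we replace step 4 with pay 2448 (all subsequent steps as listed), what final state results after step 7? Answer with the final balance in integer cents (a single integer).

(re-executing from step 4 with the substitution; state before step 4: balance=16619)
step 4 (pay 2448): balance=14539
step 5 (pay 2902): balance=11959
step 6 (pay 2429): balance=9795
step 7 (pay 2562): balance=7450

7450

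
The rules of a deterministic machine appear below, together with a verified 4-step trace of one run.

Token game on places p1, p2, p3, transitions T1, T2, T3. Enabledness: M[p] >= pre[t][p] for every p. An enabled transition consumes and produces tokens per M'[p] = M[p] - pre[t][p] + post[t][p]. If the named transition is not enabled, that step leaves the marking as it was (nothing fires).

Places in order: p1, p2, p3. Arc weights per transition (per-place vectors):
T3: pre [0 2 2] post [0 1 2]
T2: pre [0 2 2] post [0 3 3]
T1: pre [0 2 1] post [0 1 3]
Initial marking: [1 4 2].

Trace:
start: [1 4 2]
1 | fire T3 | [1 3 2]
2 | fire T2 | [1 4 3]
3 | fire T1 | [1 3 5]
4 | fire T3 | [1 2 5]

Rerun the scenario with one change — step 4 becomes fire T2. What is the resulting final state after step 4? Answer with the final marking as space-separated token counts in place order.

(re-executing from step 4 with the substitution; state before step 4: [1 3 5])
4 | fire T2 | [1 4 6]

1 4 6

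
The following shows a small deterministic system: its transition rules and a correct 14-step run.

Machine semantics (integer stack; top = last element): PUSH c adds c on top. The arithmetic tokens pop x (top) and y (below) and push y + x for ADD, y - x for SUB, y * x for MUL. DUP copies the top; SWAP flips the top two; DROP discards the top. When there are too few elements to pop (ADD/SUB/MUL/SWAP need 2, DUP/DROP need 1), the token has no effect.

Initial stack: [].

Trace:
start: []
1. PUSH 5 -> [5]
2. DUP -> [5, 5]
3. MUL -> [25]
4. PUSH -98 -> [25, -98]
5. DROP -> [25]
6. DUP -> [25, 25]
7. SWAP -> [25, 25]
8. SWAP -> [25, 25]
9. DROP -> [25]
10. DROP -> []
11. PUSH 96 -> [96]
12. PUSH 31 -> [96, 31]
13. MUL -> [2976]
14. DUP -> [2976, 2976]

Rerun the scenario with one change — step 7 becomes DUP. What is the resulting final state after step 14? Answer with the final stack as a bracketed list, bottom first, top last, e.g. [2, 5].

[25, 2976, 2976]

(re-executing from step 7 with the substitution; state before step 7: [25, 25])
7. DUP -> [25, 25, 25]
8. SWAP -> [25, 25, 25]
9. DROP -> [25, 25]
10. DROP -> [25]
11. PUSH 96 -> [25, 96]
12. PUSH 31 -> [25, 96, 31]
13. MUL -> [25, 2976]
14. DUP -> [25, 2976, 2976]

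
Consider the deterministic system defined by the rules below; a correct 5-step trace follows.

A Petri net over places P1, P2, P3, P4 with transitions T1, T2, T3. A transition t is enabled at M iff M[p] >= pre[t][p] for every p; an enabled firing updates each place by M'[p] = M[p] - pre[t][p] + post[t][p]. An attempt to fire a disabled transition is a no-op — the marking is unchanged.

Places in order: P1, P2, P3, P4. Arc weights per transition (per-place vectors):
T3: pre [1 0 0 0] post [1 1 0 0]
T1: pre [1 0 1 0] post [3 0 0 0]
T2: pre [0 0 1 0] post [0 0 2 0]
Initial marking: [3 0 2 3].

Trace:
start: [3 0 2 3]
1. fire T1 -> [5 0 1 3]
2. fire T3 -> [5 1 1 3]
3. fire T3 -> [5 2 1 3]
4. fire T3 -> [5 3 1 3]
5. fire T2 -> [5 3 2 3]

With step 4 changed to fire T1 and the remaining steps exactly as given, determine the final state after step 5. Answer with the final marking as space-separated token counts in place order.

7 2 0 3

(re-executing from step 4 with the substitution; state before step 4: [5 2 1 3])
4. fire T1 -> [7 2 0 3]
5. fire T2 -> [7 2 0 3]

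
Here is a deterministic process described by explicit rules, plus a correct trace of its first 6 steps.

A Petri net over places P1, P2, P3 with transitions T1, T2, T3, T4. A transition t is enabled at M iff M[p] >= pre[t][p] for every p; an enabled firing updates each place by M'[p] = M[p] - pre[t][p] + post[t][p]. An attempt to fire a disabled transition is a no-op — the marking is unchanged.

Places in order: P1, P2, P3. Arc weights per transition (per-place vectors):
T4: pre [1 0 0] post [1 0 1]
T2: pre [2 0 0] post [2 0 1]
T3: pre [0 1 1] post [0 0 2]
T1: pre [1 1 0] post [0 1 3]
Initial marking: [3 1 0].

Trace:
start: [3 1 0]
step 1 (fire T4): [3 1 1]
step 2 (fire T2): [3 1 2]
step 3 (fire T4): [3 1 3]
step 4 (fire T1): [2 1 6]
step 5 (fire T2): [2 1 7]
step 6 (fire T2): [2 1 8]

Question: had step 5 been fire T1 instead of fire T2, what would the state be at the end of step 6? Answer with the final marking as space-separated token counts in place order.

(re-executing from step 5 with the substitution; state before step 5: [2 1 6])
step 5 (fire T1): [1 1 9]
step 6 (fire T2): [1 1 9]

1 1 9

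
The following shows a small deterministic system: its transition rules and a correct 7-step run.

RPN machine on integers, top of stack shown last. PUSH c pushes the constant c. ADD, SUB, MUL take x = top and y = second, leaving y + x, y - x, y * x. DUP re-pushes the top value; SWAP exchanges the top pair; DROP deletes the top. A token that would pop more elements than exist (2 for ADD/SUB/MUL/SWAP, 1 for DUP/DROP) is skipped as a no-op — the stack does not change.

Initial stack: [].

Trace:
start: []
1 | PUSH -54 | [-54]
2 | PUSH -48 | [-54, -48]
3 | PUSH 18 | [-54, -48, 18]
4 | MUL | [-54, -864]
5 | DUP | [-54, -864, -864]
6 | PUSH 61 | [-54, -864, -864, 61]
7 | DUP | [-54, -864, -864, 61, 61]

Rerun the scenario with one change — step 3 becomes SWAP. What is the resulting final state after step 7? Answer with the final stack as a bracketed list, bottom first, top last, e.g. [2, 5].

(re-executing from step 3 with the substitution; state before step 3: [-54, -48])
3 | SWAP | [-48, -54]
4 | MUL | [2592]
5 | DUP | [2592, 2592]
6 | PUSH 61 | [2592, 2592, 61]
7 | DUP | [2592, 2592, 61, 61]

[2592, 2592, 61, 61]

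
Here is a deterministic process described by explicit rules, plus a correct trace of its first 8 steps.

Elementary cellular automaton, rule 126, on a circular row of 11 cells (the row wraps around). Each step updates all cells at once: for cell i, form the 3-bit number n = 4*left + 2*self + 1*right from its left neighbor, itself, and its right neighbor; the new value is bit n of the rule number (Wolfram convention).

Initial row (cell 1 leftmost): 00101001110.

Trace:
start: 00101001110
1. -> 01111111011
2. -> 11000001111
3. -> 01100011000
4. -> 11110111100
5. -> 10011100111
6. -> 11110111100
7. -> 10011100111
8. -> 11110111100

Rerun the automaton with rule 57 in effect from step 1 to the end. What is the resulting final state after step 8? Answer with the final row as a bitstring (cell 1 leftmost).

01010101001

(re-executing steps 1..8 under rule 57; state before step 1: 00101001110)
1. -> 10010101001
2. -> 01001010101
3. -> 10100101010
4. -> 01010010101
5. -> 10101001010
6. -> 01010100101
7. -> 10101010010
8. -> 01010101001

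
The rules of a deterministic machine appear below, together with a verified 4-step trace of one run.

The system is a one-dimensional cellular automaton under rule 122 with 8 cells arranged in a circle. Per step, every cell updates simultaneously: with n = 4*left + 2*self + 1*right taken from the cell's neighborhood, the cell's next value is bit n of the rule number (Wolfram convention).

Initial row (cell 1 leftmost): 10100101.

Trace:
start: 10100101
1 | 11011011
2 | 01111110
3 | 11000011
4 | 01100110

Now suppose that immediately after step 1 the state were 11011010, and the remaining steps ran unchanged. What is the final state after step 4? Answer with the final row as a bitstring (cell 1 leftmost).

10001101

state after step 1 := 11011010
2 | 11111101
3 | 00000111
4 | 10001101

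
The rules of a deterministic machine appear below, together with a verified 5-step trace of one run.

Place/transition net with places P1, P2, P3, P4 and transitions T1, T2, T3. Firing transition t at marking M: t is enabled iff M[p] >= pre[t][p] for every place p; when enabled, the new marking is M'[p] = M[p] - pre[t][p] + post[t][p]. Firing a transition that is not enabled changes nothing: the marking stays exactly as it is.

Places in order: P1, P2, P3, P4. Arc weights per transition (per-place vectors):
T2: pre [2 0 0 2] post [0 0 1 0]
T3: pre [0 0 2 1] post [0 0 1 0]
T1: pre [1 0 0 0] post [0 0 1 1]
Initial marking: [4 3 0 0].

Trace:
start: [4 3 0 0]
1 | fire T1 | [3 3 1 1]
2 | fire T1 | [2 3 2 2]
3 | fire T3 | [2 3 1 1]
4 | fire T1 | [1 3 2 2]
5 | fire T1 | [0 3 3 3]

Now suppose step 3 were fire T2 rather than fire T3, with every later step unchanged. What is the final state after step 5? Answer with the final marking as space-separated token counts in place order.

0 3 3 0

(re-executing from step 3 with the substitution; state before step 3: [2 3 2 2])
3 | fire T2 | [0 3 3 0]
4 | fire T1 | [0 3 3 0]
5 | fire T1 | [0 3 3 0]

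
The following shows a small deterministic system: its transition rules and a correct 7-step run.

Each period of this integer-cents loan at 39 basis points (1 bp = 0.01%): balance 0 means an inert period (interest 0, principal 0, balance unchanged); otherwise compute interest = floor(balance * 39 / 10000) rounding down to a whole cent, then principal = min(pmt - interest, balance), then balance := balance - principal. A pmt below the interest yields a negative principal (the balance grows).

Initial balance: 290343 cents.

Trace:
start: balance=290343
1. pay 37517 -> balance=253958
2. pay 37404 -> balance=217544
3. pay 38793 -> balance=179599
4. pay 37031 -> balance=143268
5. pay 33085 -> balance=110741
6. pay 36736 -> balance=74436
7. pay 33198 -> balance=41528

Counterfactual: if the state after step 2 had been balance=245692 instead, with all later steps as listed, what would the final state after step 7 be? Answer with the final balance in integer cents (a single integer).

state after step 2 := balance=245692
3. pay 38793 -> balance=207857
4. pay 37031 -> balance=171636
5. pay 33085 -> balance=139220
6. pay 36736 -> balance=103026
7. pay 33198 -> balance=70229

70229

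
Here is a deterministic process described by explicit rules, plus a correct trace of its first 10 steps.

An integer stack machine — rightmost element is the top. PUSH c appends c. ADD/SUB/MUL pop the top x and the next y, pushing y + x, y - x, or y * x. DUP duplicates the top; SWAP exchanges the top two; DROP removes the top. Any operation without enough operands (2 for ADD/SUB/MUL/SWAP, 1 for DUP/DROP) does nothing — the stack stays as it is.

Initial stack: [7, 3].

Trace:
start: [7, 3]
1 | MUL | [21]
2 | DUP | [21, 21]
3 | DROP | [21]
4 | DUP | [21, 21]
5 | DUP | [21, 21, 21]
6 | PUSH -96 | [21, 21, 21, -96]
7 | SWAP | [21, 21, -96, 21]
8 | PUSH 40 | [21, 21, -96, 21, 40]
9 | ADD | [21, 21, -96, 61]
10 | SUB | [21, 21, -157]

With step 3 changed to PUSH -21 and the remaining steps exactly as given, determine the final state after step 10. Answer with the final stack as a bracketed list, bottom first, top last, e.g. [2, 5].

(re-executing from step 3 with the substitution; state before step 3: [21, 21])
3 | PUSH -21 | [21, 21, -21]
4 | DUP | [21, 21, -21, -21]
5 | DUP | [21, 21, -21, -21, -21]
6 | PUSH -96 | [21, 21, -21, -21, -21, -96]
7 | SWAP | [21, 21, -21, -21, -96, -21]
8 | PUSH 40 | [21, 21, -21, -21, -96, -21, 40]
9 | ADD | [21, 21, -21, -21, -96, 19]
10 | SUB | [21, 21, -21, -21, -115]

[21, 21, -21, -21, -115]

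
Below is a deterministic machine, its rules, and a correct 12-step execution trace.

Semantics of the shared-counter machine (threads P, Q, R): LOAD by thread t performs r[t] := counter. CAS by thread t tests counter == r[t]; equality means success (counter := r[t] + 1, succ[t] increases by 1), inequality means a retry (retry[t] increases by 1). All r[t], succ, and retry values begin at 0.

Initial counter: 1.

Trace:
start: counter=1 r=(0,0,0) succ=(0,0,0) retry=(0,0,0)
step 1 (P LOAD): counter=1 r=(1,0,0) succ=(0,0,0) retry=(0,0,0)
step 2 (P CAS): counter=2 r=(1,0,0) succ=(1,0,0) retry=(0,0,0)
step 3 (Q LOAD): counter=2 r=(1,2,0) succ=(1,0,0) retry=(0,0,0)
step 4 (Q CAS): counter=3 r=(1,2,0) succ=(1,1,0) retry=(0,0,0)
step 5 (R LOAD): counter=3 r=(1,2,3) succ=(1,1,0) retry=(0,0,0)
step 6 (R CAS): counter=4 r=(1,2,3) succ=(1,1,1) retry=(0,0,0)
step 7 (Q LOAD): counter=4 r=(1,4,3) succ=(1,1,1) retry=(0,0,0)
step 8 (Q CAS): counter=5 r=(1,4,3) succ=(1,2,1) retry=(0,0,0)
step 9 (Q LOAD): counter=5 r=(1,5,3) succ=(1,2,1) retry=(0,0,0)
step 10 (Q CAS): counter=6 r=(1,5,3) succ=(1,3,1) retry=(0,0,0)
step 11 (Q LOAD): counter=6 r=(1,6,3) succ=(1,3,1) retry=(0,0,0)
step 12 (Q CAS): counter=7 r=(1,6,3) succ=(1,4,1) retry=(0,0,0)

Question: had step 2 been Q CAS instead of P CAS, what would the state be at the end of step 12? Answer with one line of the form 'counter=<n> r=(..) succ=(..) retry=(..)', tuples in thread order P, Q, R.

(re-executing from step 2 with the substitution; state before step 2: counter=1 r=(1,0,0) succ=(0,0,0) retry=(0,0,0))
step 2 (Q CAS): counter=1 r=(1,0,0) succ=(0,0,0) retry=(0,1,0)
step 3 (Q LOAD): counter=1 r=(1,1,0) succ=(0,0,0) retry=(0,1,0)
step 4 (Q CAS): counter=2 r=(1,1,0) succ=(0,1,0) retry=(0,1,0)
step 5 (R LOAD): counter=2 r=(1,1,2) succ=(0,1,0) retry=(0,1,0)
step 6 (R CAS): counter=3 r=(1,1,2) succ=(0,1,1) retry=(0,1,0)
step 7 (Q LOAD): counter=3 r=(1,3,2) succ=(0,1,1) retry=(0,1,0)
step 8 (Q CAS): counter=4 r=(1,3,2) succ=(0,2,1) retry=(0,1,0)
step 9 (Q LOAD): counter=4 r=(1,4,2) succ=(0,2,1) retry=(0,1,0)
step 10 (Q CAS): counter=5 r=(1,4,2) succ=(0,3,1) retry=(0,1,0)
step 11 (Q LOAD): counter=5 r=(1,5,2) succ=(0,3,1) retry=(0,1,0)
step 12 (Q CAS): counter=6 r=(1,5,2) succ=(0,4,1) retry=(0,1,0)

counter=6 r=(1,5,2) succ=(0,4,1) retry=(0,1,0)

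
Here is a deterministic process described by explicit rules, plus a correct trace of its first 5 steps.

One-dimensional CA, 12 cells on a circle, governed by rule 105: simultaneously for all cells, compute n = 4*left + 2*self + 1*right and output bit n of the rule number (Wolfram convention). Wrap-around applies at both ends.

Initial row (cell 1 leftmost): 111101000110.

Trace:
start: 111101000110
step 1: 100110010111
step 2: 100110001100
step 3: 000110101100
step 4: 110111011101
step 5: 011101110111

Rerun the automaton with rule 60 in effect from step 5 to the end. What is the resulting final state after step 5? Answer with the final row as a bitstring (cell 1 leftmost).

001100110011

(re-executing step 5 under rule 60; state before step 5: 110111011101)
step 5: 001100110011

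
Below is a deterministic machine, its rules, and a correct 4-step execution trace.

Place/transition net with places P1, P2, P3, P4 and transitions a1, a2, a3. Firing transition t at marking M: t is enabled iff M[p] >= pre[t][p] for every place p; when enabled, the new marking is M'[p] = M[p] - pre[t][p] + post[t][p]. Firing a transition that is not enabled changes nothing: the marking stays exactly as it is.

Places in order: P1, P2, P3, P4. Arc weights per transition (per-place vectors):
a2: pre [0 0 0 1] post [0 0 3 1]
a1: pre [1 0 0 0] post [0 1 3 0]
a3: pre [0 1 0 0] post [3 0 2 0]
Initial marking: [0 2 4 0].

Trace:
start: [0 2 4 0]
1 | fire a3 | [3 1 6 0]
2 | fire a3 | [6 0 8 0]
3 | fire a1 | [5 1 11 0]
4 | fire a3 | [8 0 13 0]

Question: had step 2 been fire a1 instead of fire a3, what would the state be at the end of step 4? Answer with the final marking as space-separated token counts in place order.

(re-executing from step 2 with the substitution; state before step 2: [3 1 6 0])
2 | fire a1 | [2 2 9 0]
3 | fire a1 | [1 3 12 0]
4 | fire a3 | [4 2 14 0]

4 2 14 0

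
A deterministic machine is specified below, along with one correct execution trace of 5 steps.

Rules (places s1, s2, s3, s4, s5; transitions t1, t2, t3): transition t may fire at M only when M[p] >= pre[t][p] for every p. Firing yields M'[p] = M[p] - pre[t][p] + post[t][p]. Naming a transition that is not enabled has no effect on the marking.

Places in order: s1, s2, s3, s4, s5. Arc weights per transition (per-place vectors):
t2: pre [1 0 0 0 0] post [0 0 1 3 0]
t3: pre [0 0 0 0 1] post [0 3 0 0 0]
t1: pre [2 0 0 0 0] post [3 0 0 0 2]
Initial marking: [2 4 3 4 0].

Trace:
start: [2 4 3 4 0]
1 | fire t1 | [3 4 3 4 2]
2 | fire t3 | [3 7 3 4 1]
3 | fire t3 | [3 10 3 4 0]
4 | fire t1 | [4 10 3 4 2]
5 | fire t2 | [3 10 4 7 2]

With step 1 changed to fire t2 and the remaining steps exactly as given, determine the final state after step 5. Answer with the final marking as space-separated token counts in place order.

0 4 5 10 0

(re-executing from step 1 with the substitution; state before step 1: [2 4 3 4 0])
1 | fire t2 | [1 4 4 7 0]
2 | fire t3 | [1 4 4 7 0]
3 | fire t3 | [1 4 4 7 0]
4 | fire t1 | [1 4 4 7 0]
5 | fire t2 | [0 4 5 10 0]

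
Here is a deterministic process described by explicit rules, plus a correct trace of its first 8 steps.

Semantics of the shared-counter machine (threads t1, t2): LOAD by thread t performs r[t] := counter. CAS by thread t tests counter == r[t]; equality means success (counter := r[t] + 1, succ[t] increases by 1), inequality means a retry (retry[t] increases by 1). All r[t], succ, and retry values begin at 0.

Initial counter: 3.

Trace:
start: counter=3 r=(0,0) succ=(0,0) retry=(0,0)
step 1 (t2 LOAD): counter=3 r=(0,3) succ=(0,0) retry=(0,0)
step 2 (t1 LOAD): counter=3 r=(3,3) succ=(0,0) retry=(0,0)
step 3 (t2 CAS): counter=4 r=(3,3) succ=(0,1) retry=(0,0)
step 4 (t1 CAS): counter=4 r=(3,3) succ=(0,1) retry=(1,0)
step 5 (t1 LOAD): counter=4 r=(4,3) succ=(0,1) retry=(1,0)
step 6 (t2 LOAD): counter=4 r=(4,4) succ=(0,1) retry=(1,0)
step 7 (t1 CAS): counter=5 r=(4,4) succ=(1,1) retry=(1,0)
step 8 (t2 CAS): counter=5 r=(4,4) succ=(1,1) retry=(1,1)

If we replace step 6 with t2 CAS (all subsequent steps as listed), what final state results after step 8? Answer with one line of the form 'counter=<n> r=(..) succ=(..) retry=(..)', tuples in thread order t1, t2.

counter=5 r=(4,3) succ=(1,1) retry=(1,2)

(re-executing from step 6 with the substitution; state before step 6: counter=4 r=(4,3) succ=(0,1) retry=(1,0))
step 6 (t2 CAS): counter=4 r=(4,3) succ=(0,1) retry=(1,1)
step 7 (t1 CAS): counter=5 r=(4,3) succ=(1,1) retry=(1,1)
step 8 (t2 CAS): counter=5 r=(4,3) succ=(1,1) retry=(1,2)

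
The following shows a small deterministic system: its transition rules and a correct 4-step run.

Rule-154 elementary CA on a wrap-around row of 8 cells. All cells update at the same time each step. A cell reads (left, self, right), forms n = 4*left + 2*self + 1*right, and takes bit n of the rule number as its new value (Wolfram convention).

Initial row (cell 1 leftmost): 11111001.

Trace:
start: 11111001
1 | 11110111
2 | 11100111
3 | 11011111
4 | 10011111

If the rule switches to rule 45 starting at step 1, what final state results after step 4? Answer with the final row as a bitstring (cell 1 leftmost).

(re-executing steps 1..4 under rule 45; state before step 1: 11111001)
1 | 00000001
2 | 01111101
3 | 11000011
4 | 00011010

00011010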